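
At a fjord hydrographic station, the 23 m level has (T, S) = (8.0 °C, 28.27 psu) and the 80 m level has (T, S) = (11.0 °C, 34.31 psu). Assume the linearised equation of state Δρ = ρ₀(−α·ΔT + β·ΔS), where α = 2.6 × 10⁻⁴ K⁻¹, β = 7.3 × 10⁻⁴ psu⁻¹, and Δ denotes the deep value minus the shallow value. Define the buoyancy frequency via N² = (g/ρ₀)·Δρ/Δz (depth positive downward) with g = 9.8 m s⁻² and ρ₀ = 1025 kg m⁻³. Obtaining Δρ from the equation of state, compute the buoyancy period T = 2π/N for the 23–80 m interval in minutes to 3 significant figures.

ΔT = +3.0 K, ΔS = +6.04 psu (deep − shallow).
Δρ/ρ₀ = −αΔT + βΔS = -7.80 × 10⁻⁴ + 4.4092 × 10⁻³ = 3.6292 × 10⁻³, so Δρ ≈ 3.720 kg m⁻³.
N² = (g/ρ₀)·Δρ/Δz = g·(Δρ/ρ₀)/Δz = 9.8 × 3.6292 × 10⁻³ / 57 = 6.2397 × 10⁻⁴ s⁻².
N = √(6.2397 × 10⁻⁴) = 0.024979 rad s⁻¹ → T = 2π/N = 251.54 s = 4.1923 min ≈ 4.19 min.

4.19 min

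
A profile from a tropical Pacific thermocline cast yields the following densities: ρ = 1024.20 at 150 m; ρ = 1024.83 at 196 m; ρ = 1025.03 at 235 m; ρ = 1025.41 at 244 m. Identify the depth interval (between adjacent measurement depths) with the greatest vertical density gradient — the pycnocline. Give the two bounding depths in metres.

Compute the density gradient over each adjacent pair:
  150–196 m: Δρ/Δz = 0.63/46 = 0.014 kg m⁻⁴
  196–235 m: Δρ/Δz = 0.20/39 = 5.1 × 10⁻³ kg m⁻⁴
  235–244 m: Δρ/Δz = 0.38/9 = 0.042 kg m⁻⁴
The largest gradient is in the 235–244 m interval — the pycnocline.

235–244 m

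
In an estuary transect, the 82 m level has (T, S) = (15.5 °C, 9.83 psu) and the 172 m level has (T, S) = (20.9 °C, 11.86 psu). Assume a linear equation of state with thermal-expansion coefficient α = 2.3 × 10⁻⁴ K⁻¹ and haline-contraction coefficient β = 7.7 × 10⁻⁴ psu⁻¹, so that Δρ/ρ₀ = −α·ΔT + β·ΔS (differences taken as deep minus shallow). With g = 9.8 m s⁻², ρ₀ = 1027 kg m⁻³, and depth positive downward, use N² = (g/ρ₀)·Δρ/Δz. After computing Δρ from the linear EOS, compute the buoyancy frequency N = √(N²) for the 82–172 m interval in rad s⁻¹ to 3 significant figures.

5.91 × 10⁻³ rad s⁻¹

ΔT = +5.4 K, ΔS = +2.03 psu (deep − shallow).
Δρ/ρ₀ = −αΔT + βΔS = -1.242 × 10⁻³ + 1.5631 × 10⁻³ = 3.211 × 10⁻⁴, so Δρ ≈ 0.3298 kg m⁻³.
N² = (g/ρ₀)·Δρ/Δz = g·(Δρ/ρ₀)/Δz = 9.8 × 3.211 × 10⁻⁴ / 90 = 3.4964 × 10⁻⁵ s⁻².
N = √(3.4964 × 10⁻⁵) = 5.9130 × 10⁻³ rad s⁻¹ ≈ 5.91 × 10⁻³ rad s⁻¹.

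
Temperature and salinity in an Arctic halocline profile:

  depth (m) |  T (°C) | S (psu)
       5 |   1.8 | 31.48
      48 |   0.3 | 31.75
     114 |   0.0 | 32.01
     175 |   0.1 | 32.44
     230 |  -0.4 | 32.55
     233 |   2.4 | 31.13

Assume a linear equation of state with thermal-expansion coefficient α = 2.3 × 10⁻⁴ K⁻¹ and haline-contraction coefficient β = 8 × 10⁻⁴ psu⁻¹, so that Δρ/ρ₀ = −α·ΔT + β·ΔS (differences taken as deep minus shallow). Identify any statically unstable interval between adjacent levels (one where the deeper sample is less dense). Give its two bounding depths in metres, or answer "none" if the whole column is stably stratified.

230–233 m

Evaluate Δρ/ρ₀ = −αΔT + βΔS across each adjacent pair:
  5–48 m: −αΔT+βΔS = −(2.3 × 10⁻⁴)(-1.5)+(8 × 10⁻⁴)(+0.27) = 5.6 × 10⁻⁴ → stable
  48–114 m: −αΔT+βΔS = −(2.3 × 10⁻⁴)(-0.3)+(8 × 10⁻⁴)(+0.26) = 2.8 × 10⁻⁴ → stable
  114–175 m: −αΔT+βΔS = −(2.3 × 10⁻⁴)(+0.1)+(8 × 10⁻⁴)(+0.43) = 3.2 × 10⁻⁴ → stable
  175–230 m: −αΔT+βΔS = −(2.3 × 10⁻⁴)(-0.5)+(8 × 10⁻⁴)(+0.11) = 2.0 × 10⁻⁴ → stable
  230–233 m: −αΔT+βΔS = −(2.3 × 10⁻⁴)(+2.8)+(8 × 10⁻⁴)(-1.42) = -1.8 × 10⁻³ → UNSTABLE
The 230–233 m interval has Δρ < 0: lighter water underlies denser water.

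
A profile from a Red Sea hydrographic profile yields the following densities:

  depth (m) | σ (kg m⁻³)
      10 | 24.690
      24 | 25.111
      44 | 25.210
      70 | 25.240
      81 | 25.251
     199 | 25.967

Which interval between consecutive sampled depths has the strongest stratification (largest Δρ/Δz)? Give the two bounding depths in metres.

Compute the density gradient over each adjacent pair:
  10–24 m: Δρ/Δz = 0.421/14 = 0.030 kg m⁻⁴
  24–44 m: Δρ/Δz = 0.099/20 = 5.0 × 10⁻³ kg m⁻⁴
  44–70 m: Δρ/Δz = 0.030/26 = 1.2 × 10⁻³ kg m⁻⁴
  70–81 m: Δρ/Δz = 0.011/11 = 1.0 × 10⁻³ kg m⁻⁴
  81–199 m: Δρ/Δz = 0.716/118 = 6.1 × 10⁻³ kg m⁻⁴
The largest gradient is in the 10–24 m interval — the pycnocline.

10–24 m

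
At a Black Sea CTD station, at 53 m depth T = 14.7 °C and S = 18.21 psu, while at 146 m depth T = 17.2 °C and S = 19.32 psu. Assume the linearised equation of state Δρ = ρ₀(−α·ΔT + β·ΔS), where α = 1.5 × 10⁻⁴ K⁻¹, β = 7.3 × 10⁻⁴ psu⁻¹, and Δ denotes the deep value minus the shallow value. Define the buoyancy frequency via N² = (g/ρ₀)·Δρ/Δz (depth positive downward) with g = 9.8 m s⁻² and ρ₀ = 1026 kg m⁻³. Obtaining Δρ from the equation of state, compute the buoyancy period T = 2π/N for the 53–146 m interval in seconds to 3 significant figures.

ΔT = +2.5 K, ΔS = +1.11 psu (deep − shallow).
Δρ/ρ₀ = −αΔT + βΔS = -3.75 × 10⁻⁴ + 8.103 × 10⁻⁴ = 4.353 × 10⁻⁴, so Δρ ≈ 0.4466 kg m⁻³.
N² = (g/ρ₀)·Δρ/Δz = g·(Δρ/ρ₀)/Δz = 9.8 × 4.353 × 10⁻⁴ / 93 = 4.5870 × 10⁻⁵ s⁻².
N = √(4.5870 × 10⁻⁵) = 6.7727 × 10⁻³ rad s⁻¹ → T = 2π/N = 927.72 s ≈ 928 s.

928 s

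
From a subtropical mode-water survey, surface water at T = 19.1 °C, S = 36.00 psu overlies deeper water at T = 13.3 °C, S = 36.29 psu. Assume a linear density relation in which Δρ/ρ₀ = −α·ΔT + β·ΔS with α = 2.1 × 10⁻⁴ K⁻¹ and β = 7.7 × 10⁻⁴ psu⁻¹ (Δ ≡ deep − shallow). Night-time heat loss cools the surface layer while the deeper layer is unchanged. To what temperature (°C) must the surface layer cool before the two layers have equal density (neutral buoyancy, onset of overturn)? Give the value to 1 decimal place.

Neutral buoyancy requires Δρ = 0, i.e. −α(T_deep − T_surf′) + β(S_deep − S_surf) = 0.
T_surf′ = T_deep − (β/α)·ΔS = 13.3 − (7.7 × 10⁻⁴/2.1 × 10⁻⁴)·(+0.29) = 12.237 °C.
Cooling required: 19.1 − (12.237) = 6.863 °C.

12.2 °C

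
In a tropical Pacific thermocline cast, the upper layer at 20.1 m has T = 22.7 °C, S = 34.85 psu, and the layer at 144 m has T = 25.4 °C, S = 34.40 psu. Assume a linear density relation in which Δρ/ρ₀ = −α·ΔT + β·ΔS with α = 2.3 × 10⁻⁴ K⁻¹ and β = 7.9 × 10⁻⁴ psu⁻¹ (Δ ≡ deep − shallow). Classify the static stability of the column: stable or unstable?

unstable

ΔT = 25.4 − 22.7 = +2.7 K and ΔS = 34.40 − 34.85 = -0.45 psu (deep − shallow).
−αΔT = -6.21 × 10⁻⁴; βΔS = -3.555 × 10⁻⁴; sum Δρ/ρ₀ = -9.765 × 10⁻⁴.
Δρ/ρ₀ < 0, so Δρ < 0: deeper water is lighter → statically unstable; the column would overturn.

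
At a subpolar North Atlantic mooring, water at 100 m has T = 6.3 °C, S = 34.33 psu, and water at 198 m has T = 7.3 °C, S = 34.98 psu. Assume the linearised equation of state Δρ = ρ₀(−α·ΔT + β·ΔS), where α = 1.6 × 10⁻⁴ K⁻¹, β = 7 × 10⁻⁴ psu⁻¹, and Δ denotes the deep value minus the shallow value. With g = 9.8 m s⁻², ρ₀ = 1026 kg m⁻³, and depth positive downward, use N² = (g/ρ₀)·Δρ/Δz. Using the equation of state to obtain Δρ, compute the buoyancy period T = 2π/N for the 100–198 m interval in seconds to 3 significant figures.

1.16 × 10³ s

ΔT = +1.0 K, ΔS = +0.65 psu (deep − shallow).
Δρ/ρ₀ = −αΔT + βΔS = -1.60 × 10⁻⁴ + 4.55 × 10⁻⁴ = 2.95 × 10⁻⁴, so Δρ ≈ 0.3027 kg m⁻³.
N² = (g/ρ₀)·Δρ/Δz = g·(Δρ/ρ₀)/Δz = 9.8 × 2.95 × 10⁻⁴ / 98 = 2.9500 × 10⁻⁵ s⁻².
N = √(2.9500 × 10⁻⁵) = 5.4314 × 10⁻³ rad s⁻¹ → T = 2π/N = 1.1568 × 10³ s ≈ 1.16 × 10³ s.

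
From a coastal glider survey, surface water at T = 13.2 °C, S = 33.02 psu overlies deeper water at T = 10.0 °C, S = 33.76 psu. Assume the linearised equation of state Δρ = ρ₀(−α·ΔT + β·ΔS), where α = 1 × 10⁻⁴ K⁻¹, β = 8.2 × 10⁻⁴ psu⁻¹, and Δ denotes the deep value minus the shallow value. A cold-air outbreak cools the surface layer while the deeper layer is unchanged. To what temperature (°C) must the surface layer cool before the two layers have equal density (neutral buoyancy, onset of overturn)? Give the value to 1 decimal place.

Neutral buoyancy requires Δρ = 0, i.e. −α(T_deep − T_surf′) + β(S_deep − S_surf) = 0.
T_surf′ = T_deep − (β/α)·ΔS = 10.0 − (8.2 × 10⁻⁴/1 × 10⁻⁴)·(+0.74) = 3.932 °C.
Cooling required: 13.2 − (3.932) = 9.268 °C.

3.9 °C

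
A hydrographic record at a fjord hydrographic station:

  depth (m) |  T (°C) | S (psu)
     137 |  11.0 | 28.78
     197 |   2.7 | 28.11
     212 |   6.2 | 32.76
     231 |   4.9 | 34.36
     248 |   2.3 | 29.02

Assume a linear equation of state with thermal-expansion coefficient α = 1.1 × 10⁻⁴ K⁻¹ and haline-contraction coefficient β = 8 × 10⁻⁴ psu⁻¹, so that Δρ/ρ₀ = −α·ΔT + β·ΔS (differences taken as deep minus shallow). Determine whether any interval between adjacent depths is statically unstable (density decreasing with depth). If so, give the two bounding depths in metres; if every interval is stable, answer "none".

231–248 m

Evaluate Δρ/ρ₀ = −αΔT + βΔS across each adjacent pair:
  137–197 m: −αΔT+βΔS = −(1.1 × 10⁻⁴)(-8.3)+(8 × 10⁻⁴)(-0.67) = 3.8 × 10⁻⁴ → stable
  197–212 m: −αΔT+βΔS = −(1.1 × 10⁻⁴)(+3.5)+(8 × 10⁻⁴)(+4.65) = 3.3 × 10⁻³ → stable
  212–231 m: −αΔT+βΔS = −(1.1 × 10⁻⁴)(-1.3)+(8 × 10⁻⁴)(+1.60) = 1.4 × 10⁻³ → stable
  231–248 m: −αΔT+βΔS = −(1.1 × 10⁻⁴)(-2.6)+(8 × 10⁻⁴)(-5.34) = -4.0 × 10⁻³ → UNSTABLE
The 231–248 m interval has Δρ < 0: lighter water underlies denser water.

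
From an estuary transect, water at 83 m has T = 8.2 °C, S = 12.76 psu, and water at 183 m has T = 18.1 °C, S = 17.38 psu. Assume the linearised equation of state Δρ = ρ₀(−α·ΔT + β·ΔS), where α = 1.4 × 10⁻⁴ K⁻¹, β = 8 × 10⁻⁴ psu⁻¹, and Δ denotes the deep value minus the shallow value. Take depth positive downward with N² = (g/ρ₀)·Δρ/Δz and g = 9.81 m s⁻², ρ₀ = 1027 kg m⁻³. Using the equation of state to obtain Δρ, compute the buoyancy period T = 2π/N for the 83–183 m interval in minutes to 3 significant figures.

ΔT = +9.9 K, ΔS = +4.62 psu (deep − shallow).
Δρ/ρ₀ = −αΔT + βΔS = -1.386 × 10⁻³ + 3.696 × 10⁻³ = 2.31 × 10⁻³, so Δρ ≈ 2.372 kg m⁻³.
N² = (g/ρ₀)·Δρ/Δz = g·(Δρ/ρ₀)/Δz = 9.81 × 2.31 × 10⁻³ / 100 = 2.2661 × 10⁻⁴ s⁻².
N = √(2.2661 × 10⁻⁴) = 0.015054 rad s⁻¹ → T = 2π/N = 417.38 s = 6.9563 min ≈ 6.96 min.

6.96 min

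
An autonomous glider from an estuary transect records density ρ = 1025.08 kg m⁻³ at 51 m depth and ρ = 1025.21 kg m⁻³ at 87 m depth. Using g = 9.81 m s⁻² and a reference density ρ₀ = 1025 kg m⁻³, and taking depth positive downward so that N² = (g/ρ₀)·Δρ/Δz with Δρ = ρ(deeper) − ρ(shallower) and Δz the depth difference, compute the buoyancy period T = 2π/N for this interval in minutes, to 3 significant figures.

Δρ = 1025.21 − 1025.08 = 0.13 kg m⁻³ over Δz = 87 − 51 = 36 m.
N² = (9.81/1025) × (0.13/36) = 3.4561 × 10⁻⁵ s⁻².
N = √(3.4561 × 10⁻⁵) = 5.8789 × 10⁻³ rad s⁻¹, so T = 2π/N = 1.0688 × 10³ s = 17.813 min ≈ 17.8 min.
A positive N² confirms static stability across the interval.

17.8 min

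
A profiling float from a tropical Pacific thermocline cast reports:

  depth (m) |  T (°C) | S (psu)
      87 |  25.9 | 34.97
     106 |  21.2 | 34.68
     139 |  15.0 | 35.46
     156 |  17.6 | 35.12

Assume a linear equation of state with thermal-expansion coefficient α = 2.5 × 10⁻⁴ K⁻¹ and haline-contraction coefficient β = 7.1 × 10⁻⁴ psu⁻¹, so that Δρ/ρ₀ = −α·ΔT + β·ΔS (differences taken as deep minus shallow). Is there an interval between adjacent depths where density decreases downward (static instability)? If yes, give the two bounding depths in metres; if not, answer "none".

Evaluate Δρ/ρ₀ = −αΔT + βΔS across each adjacent pair:
  87–106 m: −αΔT+βΔS = −(2.5 × 10⁻⁴)(-4.7)+(7.1 × 10⁻⁴)(-0.29) = 9.7 × 10⁻⁴ → stable
  106–139 m: −αΔT+βΔS = −(2.5 × 10⁻⁴)(-6.2)+(7.1 × 10⁻⁴)(+0.78) = 2.1 × 10⁻³ → stable
  139–156 m: −αΔT+βΔS = −(2.5 × 10⁻⁴)(+2.6)+(7.1 × 10⁻⁴)(-0.34) = -8.9 × 10⁻⁴ → UNSTABLE
The 139–156 m interval has Δρ < 0: lighter water underlies denser water.

139–156 m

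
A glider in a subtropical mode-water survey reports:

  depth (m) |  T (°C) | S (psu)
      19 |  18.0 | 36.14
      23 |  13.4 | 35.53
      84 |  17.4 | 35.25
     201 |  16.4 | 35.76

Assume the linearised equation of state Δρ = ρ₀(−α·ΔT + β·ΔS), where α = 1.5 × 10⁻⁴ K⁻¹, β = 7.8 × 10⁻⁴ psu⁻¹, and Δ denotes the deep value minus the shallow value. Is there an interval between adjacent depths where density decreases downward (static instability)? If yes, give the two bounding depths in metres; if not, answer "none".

23–84 m

Evaluate Δρ/ρ₀ = −αΔT + βΔS across each adjacent pair:
  19–23 m: −αΔT+βΔS = −(1.5 × 10⁻⁴)(-4.6)+(7.8 × 10⁻⁴)(-0.61) = 2.1 × 10⁻⁴ → stable
  23–84 m: −αΔT+βΔS = −(1.5 × 10⁻⁴)(+4.0)+(7.8 × 10⁻⁴)(-0.28) = -8.2 × 10⁻⁴ → UNSTABLE
  84–201 m: −αΔT+βΔS = −(1.5 × 10⁻⁴)(-1.0)+(7.8 × 10⁻⁴)(+0.51) = 5.5 × 10⁻⁴ → stable
The 23–84 m interval has Δρ < 0: lighter water underlies denser water.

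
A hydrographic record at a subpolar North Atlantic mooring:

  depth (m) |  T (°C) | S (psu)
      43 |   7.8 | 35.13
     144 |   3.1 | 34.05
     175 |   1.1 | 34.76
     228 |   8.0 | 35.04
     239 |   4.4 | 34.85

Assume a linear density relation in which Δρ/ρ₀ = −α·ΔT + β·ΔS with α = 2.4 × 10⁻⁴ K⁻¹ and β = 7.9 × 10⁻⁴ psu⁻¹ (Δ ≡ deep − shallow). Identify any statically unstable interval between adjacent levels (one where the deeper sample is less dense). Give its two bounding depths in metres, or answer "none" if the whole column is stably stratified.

175–228 m

Evaluate Δρ/ρ₀ = −αΔT + βΔS across each adjacent pair:
  43–144 m: −αΔT+βΔS = −(2.4 × 10⁻⁴)(-4.7)+(7.9 × 10⁻⁴)(-1.08) = 2.7 × 10⁻⁴ → stable
  144–175 m: −αΔT+βΔS = −(2.4 × 10⁻⁴)(-2.0)+(7.9 × 10⁻⁴)(+0.71) = 1.0 × 10⁻³ → stable
  175–228 m: −αΔT+βΔS = −(2.4 × 10⁻⁴)(+6.9)+(7.9 × 10⁻⁴)(+0.28) = -1.4 × 10⁻³ → UNSTABLE
  228–239 m: −αΔT+βΔS = −(2.4 × 10⁻⁴)(-3.6)+(7.9 × 10⁻⁴)(-0.19) = 7.1 × 10⁻⁴ → stable
The 175–228 m interval has Δρ < 0: lighter water underlies denser water.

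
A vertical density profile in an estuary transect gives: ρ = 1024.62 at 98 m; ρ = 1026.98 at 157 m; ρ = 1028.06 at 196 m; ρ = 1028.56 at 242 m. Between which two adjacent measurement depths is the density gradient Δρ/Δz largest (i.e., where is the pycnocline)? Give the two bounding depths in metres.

98–157 m

Compute the density gradient over each adjacent pair:
  98–157 m: Δρ/Δz = 2.36/59 = 0.040 kg m⁻⁴
  157–196 m: Δρ/Δz = 1.08/39 = 0.028 kg m⁻⁴
  196–242 m: Δρ/Δz = 0.50/46 = 0.011 kg m⁻⁴
The largest gradient is in the 98–157 m interval — the pycnocline.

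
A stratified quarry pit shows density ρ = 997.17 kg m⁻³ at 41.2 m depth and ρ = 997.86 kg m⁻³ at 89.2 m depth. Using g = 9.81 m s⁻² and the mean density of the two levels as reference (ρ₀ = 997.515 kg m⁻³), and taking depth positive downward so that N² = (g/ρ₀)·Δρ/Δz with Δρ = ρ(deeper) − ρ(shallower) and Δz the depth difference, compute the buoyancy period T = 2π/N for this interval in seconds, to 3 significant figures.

528 s

Δρ = 997.86 − 997.17 = 0.69 kg m⁻³ over Δz = 89.2 − 41.2 = 48 m.
N² = (9.81/997.515) × (0.69/48) = 1.4137 × 10⁻⁴ s⁻².
N = √(1.4137 × 10⁻⁴) = 0.011890 rad s⁻¹, so T = 2π/N = 528.44 s ≈ 528 s.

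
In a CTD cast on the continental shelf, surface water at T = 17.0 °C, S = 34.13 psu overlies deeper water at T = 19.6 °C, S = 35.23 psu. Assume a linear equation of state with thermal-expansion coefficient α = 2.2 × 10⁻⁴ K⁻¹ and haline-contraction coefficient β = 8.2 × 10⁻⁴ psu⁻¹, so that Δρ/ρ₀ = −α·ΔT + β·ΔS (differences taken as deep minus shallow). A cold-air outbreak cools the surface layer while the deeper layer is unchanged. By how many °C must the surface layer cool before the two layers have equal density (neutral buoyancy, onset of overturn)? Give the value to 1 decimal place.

1.5 °C

Neutral buoyancy requires Δρ = 0, i.e. −α(T_deep − T_surf′) + β(S_deep − S_surf) = 0.
T_surf′ = T_deep − (β/α)·ΔS = 19.6 − (8.2 × 10⁻⁴/2.2 × 10⁻⁴)·(+1.10) = 15.500 °C.
Cooling required: 17.0 − (15.500) = 1.500 °C.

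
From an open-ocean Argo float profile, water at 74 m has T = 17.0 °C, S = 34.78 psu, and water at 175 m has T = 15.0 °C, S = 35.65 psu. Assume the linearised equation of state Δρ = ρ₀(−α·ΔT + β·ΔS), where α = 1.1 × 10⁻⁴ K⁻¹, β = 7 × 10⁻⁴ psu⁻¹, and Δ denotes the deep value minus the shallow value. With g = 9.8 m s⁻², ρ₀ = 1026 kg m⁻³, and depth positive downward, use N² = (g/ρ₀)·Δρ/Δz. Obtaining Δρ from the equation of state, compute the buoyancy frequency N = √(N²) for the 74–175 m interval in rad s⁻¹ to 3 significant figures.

ΔT = -2.0 K, ΔS = +0.87 psu (deep − shallow).
Δρ/ρ₀ = −αΔT + βΔS = 2.20 × 10⁻⁴ + 6.09 × 10⁻⁴ = 8.29 × 10⁻⁴, so Δρ ≈ 0.8506 kg m⁻³.
N² = (g/ρ₀)·Δρ/Δz = g·(Δρ/ρ₀)/Δz = 9.8 × 8.29 × 10⁻⁴ / 101 = 8.0438 × 10⁻⁵ s⁻².
N = √(8.0438 × 10⁻⁵) = 8.9687 × 10⁻³ rad s⁻¹ ≈ 8.97 × 10⁻³ rad s⁻¹.

8.97 × 10⁻³ rad s⁻¹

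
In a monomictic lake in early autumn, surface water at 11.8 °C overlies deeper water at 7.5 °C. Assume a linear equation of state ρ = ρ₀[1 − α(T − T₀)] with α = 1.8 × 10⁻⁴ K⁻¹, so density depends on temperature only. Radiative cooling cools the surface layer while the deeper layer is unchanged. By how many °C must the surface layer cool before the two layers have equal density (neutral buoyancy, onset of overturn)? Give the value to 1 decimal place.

With temperature the only control, equal density requires T_surf′ = T_deep.
T_surf′ = 7.5 °C.
Cooling required: 11.8 − 7.5 = 4.3 °C.

4.3 °C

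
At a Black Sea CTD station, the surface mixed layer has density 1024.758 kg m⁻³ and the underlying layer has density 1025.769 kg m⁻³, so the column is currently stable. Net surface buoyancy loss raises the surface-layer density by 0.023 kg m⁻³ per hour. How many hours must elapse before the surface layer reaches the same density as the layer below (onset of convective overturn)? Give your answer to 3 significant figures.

Density deficit of the surface layer: 1025.769 − 1024.758 = 1.011 kg m⁻³.
Required change = 1.011 / 0.023 = 44.0 hours.

44.0 hours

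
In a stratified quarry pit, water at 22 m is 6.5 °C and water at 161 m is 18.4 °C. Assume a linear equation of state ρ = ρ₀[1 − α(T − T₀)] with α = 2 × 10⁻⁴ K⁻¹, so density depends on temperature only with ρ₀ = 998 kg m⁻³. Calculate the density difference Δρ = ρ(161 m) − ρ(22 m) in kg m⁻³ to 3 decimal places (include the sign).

ΔT = +11.9 K, Δρ/ρ₀ = −αΔT = -2.38 × 10⁻³.
Δρ = 998 × (-2.38 × 10⁻³) = -2.375 kg m⁻³.
Negative Δρ: lighter below, statically unstable.

-2.375 kg m⁻³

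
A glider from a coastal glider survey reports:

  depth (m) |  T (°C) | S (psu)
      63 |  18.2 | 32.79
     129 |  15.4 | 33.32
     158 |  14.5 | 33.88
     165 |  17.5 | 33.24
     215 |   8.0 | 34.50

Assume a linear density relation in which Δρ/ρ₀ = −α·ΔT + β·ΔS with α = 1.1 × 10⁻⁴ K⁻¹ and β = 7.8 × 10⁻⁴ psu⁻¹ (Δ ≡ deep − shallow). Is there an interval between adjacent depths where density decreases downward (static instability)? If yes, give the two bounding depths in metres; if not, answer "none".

158–165 m

Evaluate Δρ/ρ₀ = −αΔT + βΔS across each adjacent pair:
  63–129 m: −αΔT+βΔS = −(1.1 × 10⁻⁴)(-2.8)+(7.8 × 10⁻⁴)(+0.53) = 7.2 × 10⁻⁴ → stable
  129–158 m: −αΔT+βΔS = −(1.1 × 10⁻⁴)(-0.9)+(7.8 × 10⁻⁴)(+0.56) = 5.4 × 10⁻⁴ → stable
  158–165 m: −αΔT+βΔS = −(1.1 × 10⁻⁴)(+3.0)+(7.8 × 10⁻⁴)(-0.64) = -8.3 × 10⁻⁴ → UNSTABLE
  165–215 m: −αΔT+βΔS = −(1.1 × 10⁻⁴)(-9.5)+(7.8 × 10⁻⁴)(+1.26) = 2.0 × 10⁻³ → stable
The 158–165 m interval has Δρ < 0: lighter water underlies denser water.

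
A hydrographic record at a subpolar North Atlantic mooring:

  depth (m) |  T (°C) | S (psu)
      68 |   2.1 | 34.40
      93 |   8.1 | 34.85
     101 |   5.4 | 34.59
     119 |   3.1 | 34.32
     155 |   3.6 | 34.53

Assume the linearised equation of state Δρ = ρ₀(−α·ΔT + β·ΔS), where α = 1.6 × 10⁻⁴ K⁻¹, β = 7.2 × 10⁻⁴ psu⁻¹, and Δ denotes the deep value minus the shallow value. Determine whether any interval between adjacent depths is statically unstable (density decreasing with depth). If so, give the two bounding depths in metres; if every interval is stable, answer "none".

Evaluate Δρ/ρ₀ = −αΔT + βΔS across each adjacent pair:
  68–93 m: −αΔT+βΔS = −(1.6 × 10⁻⁴)(+6.0)+(7.2 × 10⁻⁴)(+0.45) = -6.4 × 10⁻⁴ → UNSTABLE
  93–101 m: −αΔT+βΔS = −(1.6 × 10⁻⁴)(-2.7)+(7.2 × 10⁻⁴)(-0.26) = 2.4 × 10⁻⁴ → stable
  101–119 m: −αΔT+βΔS = −(1.6 × 10⁻⁴)(-2.3)+(7.2 × 10⁻⁴)(-0.27) = 1.7 × 10⁻⁴ → stable
  119–155 m: −αΔT+βΔS = −(1.6 × 10⁻⁴)(+0.5)+(7.2 × 10⁻⁴)(+0.21) = 7.1 × 10⁻⁵ → stable
The 68–93 m interval has Δρ < 0: lighter water underlies denser water.

68–93 m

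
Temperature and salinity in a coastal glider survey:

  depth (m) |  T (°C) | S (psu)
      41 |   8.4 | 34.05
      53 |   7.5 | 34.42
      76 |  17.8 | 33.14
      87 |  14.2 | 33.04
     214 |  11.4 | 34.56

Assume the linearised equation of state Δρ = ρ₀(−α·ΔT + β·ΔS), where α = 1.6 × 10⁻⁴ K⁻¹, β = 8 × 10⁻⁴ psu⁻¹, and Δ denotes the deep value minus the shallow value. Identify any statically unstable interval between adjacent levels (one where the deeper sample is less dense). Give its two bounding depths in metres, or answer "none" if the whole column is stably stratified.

53–76 m

Evaluate Δρ/ρ₀ = −αΔT + βΔS across each adjacent pair:
  41–53 m: −αΔT+βΔS = −(1.6 × 10⁻⁴)(-0.9)+(8 × 10⁻⁴)(+0.37) = 4.4 × 10⁻⁴ → stable
  53–76 m: −αΔT+βΔS = −(1.6 × 10⁻⁴)(+10.3)+(8 × 10⁻⁴)(-1.28) = -2.7 × 10⁻³ → UNSTABLE
  76–87 m: −αΔT+βΔS = −(1.6 × 10⁻⁴)(-3.6)+(8 × 10⁻⁴)(-0.10) = 5.0 × 10⁻⁴ → stable
  87–214 m: −αΔT+βΔS = −(1.6 × 10⁻⁴)(-2.8)+(8 × 10⁻⁴)(+1.52) = 1.7 × 10⁻³ → stable
The 53–76 m interval has Δρ < 0: lighter water underlies denser water.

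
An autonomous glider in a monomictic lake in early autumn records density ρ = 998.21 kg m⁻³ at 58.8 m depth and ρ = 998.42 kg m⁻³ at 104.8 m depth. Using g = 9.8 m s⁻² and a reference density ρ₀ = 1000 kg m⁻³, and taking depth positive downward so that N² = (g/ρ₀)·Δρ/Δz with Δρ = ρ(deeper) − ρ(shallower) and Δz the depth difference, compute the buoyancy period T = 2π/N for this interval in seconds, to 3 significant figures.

Δρ = 998.42 − 998.21 = 0.21 kg m⁻³ over Δz = 104.8 − 58.8 = 46 m.
N² = (9.8/1000) × (0.21/46) = 4.4739 × 10⁻⁵ s⁻².
N = √(4.4739 × 10⁻⁵) = 6.6887 × 10⁻³ rad s⁻¹, so T = 2π/N = 939.37 s ≈ 939 s.

939 s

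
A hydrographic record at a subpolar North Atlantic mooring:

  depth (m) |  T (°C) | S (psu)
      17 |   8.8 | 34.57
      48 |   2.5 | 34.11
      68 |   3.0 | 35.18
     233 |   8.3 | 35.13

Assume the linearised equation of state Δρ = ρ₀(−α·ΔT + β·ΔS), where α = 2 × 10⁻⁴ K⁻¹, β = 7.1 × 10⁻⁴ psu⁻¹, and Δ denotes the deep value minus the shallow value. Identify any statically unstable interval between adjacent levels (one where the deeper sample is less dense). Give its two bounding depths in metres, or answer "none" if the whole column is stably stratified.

68–233 m

Evaluate Δρ/ρ₀ = −αΔT + βΔS across each adjacent pair:
  17–48 m: −αΔT+βΔS = −(2 × 10⁻⁴)(-6.3)+(7.1 × 10⁻⁴)(-0.46) = 9.3 × 10⁻⁴ → stable
  48–68 m: −αΔT+βΔS = −(2 × 10⁻⁴)(+0.5)+(7.1 × 10⁻⁴)(+1.07) = 6.6 × 10⁻⁴ → stable
  68–233 m: −αΔT+βΔS = −(2 × 10⁻⁴)(+5.3)+(7.1 × 10⁻⁴)(-0.05) = -1.1 × 10⁻³ → UNSTABLE
The 68–233 m interval has Δρ < 0: lighter water underlies denser water.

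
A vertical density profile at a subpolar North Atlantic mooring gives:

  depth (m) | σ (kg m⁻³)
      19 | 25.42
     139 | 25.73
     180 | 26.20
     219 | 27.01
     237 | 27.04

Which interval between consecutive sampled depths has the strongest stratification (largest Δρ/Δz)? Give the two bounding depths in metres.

180–219 m

Compute the density gradient over each adjacent pair:
  19–139 m: Δρ/Δz = 0.31/120 = 2.6 × 10⁻³ kg m⁻⁴
  139–180 m: Δρ/Δz = 0.47/41 = 0.011 kg m⁻⁴
  180–219 m: Δρ/Δz = 0.81/39 = 0.021 kg m⁻⁴
  219–237 m: Δρ/Δz = 0.03/18 = 1.7 × 10⁻³ kg m⁻⁴
The largest gradient is in the 180–219 m interval — the pycnocline.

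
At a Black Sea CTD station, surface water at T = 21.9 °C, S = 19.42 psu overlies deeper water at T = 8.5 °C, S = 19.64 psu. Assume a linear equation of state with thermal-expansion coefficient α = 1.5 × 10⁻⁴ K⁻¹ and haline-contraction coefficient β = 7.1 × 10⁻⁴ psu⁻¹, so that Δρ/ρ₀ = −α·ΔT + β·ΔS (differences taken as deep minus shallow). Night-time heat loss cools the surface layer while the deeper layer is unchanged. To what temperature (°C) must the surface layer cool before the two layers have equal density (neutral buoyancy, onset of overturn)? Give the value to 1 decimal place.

7.5 °C

Neutral buoyancy requires Δρ = 0, i.e. −α(T_deep − T_surf′) + β(S_deep − S_surf) = 0.
T_surf′ = T_deep − (β/α)·ΔS = 8.5 − (7.1 × 10⁻⁴/1.5 × 10⁻⁴)·(+0.22) = 7.459 °C.
Cooling required: 21.9 − (7.459) = 14.441 °C.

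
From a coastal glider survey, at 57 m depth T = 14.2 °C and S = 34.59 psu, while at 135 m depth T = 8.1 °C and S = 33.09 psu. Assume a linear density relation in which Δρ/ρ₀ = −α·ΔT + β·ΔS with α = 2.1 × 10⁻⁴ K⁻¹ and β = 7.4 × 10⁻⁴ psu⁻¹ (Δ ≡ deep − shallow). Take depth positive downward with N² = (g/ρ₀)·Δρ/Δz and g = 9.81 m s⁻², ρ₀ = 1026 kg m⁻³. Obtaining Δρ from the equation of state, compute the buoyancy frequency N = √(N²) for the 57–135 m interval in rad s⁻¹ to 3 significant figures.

4.64 × 10⁻³ rad s⁻¹

ΔT = -6.1 K, ΔS = -1.50 psu (deep − shallow).
Δρ/ρ₀ = −αΔT + βΔS = 1.281 × 10⁻³ − 1.11 × 10⁻³ = 1.71 × 10⁻⁴, so Δρ ≈ 0.1754 kg m⁻³.
N² = (g/ρ₀)·Δρ/Δz = g·(Δρ/ρ₀)/Δz = 9.81 × 1.71 × 10⁻⁴ / 78 = 2.1507 × 10⁻⁵ s⁻².
N = √(2.1507 × 10⁻⁵) = 4.6376 × 10⁻³ rad s⁻¹ ≈ 4.64 × 10⁻³ rad s⁻¹.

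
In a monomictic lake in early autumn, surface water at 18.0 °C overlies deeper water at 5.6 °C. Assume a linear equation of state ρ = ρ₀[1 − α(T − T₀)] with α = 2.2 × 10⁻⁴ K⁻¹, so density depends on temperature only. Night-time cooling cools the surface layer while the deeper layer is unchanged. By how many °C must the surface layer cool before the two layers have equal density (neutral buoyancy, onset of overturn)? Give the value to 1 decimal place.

With temperature the only control, equal density requires T_surf′ = T_deep.
T_surf′ = 5.6 °C.
Cooling required: 18.0 − 5.6 = 12.4 °C.

12.4 °C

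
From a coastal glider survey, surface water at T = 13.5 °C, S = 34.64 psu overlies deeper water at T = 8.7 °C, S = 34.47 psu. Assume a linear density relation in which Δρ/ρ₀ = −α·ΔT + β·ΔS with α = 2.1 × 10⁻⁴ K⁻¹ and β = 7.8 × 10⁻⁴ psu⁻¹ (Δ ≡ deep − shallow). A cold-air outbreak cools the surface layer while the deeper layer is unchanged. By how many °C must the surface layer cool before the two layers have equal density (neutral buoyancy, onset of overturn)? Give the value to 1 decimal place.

Neutral buoyancy requires Δρ = 0, i.e. −α(T_deep − T_surf′) + β(S_deep − S_surf) = 0.
T_surf′ = T_deep − (β/α)·ΔS = 8.7 − (7.8 × 10⁻⁴/2.1 × 10⁻⁴)·(-0.17) = 9.331 °C.
Cooling required: 13.5 − (9.331) = 4.169 °C.

4.2 °C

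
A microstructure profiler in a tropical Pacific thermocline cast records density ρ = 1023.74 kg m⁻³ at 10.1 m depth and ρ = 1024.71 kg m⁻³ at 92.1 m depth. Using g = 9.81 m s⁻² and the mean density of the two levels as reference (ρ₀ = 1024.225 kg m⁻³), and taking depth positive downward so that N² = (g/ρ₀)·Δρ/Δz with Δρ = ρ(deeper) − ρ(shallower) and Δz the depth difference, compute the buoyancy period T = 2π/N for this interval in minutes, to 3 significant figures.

9.84 min

Δρ = 1024.71 − 1023.74 = 0.97 kg m⁻³ over Δz = 92.1 − 10.1 = 82 m.
N² = (9.81/1024.225) × (0.97/82) = 1.1330 × 10⁻⁴ s⁻².
N = √(1.1330 × 10⁻⁴) = 0.010644 rad s⁻¹, so T = 2π/N = 590.30 s = 9.8383 min ≈ 9.84 min.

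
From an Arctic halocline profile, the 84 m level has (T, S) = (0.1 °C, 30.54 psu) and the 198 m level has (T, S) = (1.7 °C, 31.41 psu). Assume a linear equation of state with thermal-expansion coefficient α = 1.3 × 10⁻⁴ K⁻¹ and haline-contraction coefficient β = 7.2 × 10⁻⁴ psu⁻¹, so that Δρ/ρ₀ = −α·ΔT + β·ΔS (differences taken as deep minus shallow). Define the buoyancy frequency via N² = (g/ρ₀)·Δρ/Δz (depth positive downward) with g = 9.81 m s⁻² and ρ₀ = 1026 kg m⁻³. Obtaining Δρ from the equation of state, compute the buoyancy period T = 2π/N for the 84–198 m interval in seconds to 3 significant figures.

ΔT = +1.6 K, ΔS = +0.87 psu (deep − shallow).
Δρ/ρ₀ = −αΔT + βΔS = -2.08 × 10⁻⁴ + 6.264 × 10⁻⁴ = 4.184 × 10⁻⁴, so Δρ ≈ 0.4293 kg m⁻³.
N² = (g/ρ₀)·Δρ/Δz = g·(Δρ/ρ₀)/Δz = 9.81 × 4.184 × 10⁻⁴ / 114 = 3.6004 × 10⁻⁵ s⁻².
N = √(3.6004 × 10⁻⁵) = 6.0003 × 10⁻³ rad s⁻¹ → T = 2π/N = 1.0471 × 10³ s ≈ 1.05 × 10³ s.

1.05 × 10³ s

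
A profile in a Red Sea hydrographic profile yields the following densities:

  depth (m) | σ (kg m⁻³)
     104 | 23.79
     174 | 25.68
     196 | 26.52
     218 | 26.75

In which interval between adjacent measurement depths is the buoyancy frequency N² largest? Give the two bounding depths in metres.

174–196 m

Compute the density gradient over each adjacent pair:
  104–174 m: Δρ/Δz = 1.89/70 = 0.027 kg m⁻⁴
  174–196 m: Δρ/Δz = 0.84/22 = 0.038 kg m⁻⁴
  196–218 m: Δρ/Δz = 0.23/22 = 0.010 kg m⁻⁴
The largest gradient is in the 174–196 m interval — the pycnocline.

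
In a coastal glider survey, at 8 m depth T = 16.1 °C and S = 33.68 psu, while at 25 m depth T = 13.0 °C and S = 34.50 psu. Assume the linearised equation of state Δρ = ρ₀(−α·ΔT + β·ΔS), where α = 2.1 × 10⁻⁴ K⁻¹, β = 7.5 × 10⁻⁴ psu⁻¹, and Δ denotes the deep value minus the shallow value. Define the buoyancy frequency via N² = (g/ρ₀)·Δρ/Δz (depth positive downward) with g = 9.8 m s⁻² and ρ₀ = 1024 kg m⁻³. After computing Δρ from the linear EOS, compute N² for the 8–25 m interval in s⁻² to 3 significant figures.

7.30 × 10⁻⁴ s⁻²

ΔT = -3.1 K, ΔS = +0.82 psu (deep − shallow).
Δρ/ρ₀ = −αΔT + βΔS = 6.51 × 10⁻⁴ + 6.15 × 10⁻⁴ = 1.266 × 10⁻³, so Δρ ≈ 1.296 kg m⁻³.
N² = (g/ρ₀)·Δρ/Δz = g·(Δρ/ρ₀)/Δz = 9.8 × 1.266 × 10⁻³ / 17 = 7.2981 × 10⁻⁴ s⁻² ≈ 7.30 × 10⁻⁴ s⁻².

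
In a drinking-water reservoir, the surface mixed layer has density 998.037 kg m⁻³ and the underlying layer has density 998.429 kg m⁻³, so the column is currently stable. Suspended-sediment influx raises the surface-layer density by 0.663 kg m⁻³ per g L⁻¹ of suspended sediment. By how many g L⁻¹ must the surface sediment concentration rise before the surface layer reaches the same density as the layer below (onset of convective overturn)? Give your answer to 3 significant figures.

Density deficit of the surface layer: 998.429 − 998.037 = 0.392 kg m⁻³.
Required change = 0.392 / 0.663 = 0.591 g L⁻¹.

0.591 g L⁻¹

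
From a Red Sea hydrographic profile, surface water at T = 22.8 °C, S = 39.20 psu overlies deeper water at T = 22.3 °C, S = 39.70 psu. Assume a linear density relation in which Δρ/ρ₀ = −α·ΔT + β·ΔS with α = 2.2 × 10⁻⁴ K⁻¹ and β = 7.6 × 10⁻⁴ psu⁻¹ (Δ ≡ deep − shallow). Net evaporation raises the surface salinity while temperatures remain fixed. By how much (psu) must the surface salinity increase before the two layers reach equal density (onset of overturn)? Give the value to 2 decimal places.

Neutral buoyancy requires −α(T_deep − T_surf) + β(S_deep − S_surf′) = 0.
S_surf′ = S_deep − (α/β)·ΔT = 39.70 − (2.2 × 10⁻⁴/7.6 × 10⁻⁴)·(-0.5) = 39.8447 psu.
Increase required: 39.8447 − 39.20 = 0.6447 psu.

0.64 psu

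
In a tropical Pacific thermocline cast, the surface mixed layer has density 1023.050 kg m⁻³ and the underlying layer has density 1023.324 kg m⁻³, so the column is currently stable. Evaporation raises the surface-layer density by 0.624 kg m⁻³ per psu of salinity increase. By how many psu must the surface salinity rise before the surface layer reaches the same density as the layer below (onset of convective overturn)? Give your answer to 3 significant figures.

0.439 psu

Density deficit of the surface layer: 1023.324 − 1023.050 = 0.274 kg m⁻³.
Required change = 0.274 / 0.624 = 0.439 psu.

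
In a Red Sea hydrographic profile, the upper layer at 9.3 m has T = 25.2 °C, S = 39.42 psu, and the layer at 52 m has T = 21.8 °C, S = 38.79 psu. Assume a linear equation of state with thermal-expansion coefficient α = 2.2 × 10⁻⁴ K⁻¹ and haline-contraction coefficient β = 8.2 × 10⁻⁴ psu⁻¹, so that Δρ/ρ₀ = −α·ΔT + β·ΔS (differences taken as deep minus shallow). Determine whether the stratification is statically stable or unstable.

stable

ΔT = 21.8 − 25.2 = -3.4 K and ΔS = 38.79 − 39.42 = -0.63 psu (deep − shallow).
−αΔT = 7.48 × 10⁻⁴; βΔS = -5.166 × 10⁻⁴; sum Δρ/ρ₀ = 2.314 × 10⁻⁴.
Δρ/ρ₀ > 0, so Δρ > 0: deeper water is denser → statically stable.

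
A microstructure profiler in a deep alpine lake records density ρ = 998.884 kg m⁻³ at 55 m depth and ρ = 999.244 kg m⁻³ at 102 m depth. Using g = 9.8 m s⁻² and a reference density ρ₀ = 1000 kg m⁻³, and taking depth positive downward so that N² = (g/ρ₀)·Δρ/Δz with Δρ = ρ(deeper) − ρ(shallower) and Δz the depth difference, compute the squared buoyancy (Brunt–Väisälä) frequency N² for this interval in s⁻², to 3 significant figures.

7.51 × 10⁻⁵ s⁻²

Δρ = 999.244 − 998.884 = 0.360 kg m⁻³ over Δz = 102 − 55 = 47 m.
N² = (9.8/1000) × (0.360/47) = 7.5064 × 10⁻⁵ s⁻² ≈ 7.51 × 10⁻⁵ s⁻².
N² > 0, so the interval is statically stable.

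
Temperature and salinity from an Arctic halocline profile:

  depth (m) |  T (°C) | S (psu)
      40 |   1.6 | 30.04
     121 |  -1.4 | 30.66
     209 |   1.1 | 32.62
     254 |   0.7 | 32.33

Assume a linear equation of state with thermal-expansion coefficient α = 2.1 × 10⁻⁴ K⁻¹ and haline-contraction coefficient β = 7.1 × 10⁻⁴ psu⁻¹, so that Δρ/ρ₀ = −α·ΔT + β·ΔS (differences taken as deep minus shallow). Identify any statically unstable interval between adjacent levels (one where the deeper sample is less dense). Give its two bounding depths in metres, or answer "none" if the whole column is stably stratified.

209–254 m

Evaluate Δρ/ρ₀ = −αΔT + βΔS across each adjacent pair:
  40–121 m: −αΔT+βΔS = −(2.1 × 10⁻⁴)(-3.0)+(7.1 × 10⁻⁴)(+0.62) = 1.1 × 10⁻³ → stable
  121–209 m: −αΔT+βΔS = −(2.1 × 10⁻⁴)(+2.5)+(7.1 × 10⁻⁴)(+1.96) = 8.7 × 10⁻⁴ → stable
  209–254 m: −αΔT+βΔS = −(2.1 × 10⁻⁴)(-0.4)+(7.1 × 10⁻⁴)(-0.29) = -1.2 × 10⁻⁴ → UNSTABLE
The 209–254 m interval has Δρ < 0: lighter water underlies denser water.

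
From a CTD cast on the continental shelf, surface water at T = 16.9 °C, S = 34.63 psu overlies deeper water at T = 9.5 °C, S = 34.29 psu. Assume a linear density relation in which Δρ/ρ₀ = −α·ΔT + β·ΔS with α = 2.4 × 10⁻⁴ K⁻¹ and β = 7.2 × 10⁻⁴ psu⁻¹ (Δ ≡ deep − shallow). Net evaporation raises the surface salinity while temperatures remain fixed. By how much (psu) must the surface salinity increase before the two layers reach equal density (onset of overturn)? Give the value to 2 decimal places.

Neutral buoyancy requires −α(T_deep − T_surf) + β(S_deep − S_surf′) = 0.
S_surf′ = S_deep − (α/β)·ΔT = 34.29 − (2.4 × 10⁻⁴/7.2 × 10⁻⁴)·(-7.4) = 36.7567 psu.
Increase required: 36.7567 − 34.63 = 2.1267 psu.

2.13 psu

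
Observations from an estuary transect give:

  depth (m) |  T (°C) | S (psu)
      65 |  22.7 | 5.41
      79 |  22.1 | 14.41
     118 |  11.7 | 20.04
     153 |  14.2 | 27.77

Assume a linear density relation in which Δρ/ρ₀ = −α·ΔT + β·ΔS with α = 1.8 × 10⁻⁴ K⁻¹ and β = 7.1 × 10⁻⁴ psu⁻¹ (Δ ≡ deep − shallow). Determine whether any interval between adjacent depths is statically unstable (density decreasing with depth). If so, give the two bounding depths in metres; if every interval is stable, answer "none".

none

Evaluate Δρ/ρ₀ = −αΔT + βΔS across each adjacent pair:
  65–79 m: −αΔT+βΔS = −(1.8 × 10⁻⁴)(-0.6)+(7.1 × 10⁻⁴)(+9.00) = 6.5 × 10⁻³ → stable
  79–118 m: −αΔT+βΔS = −(1.8 × 10⁻⁴)(-10.4)+(7.1 × 10⁻⁴)(+5.63) = 5.9 × 10⁻³ → stable
  118–153 m: −αΔT+βΔS = −(1.8 × 10⁻⁴)(+2.5)+(7.1 × 10⁻⁴)(+7.73) = 5.0 × 10⁻³ → stable
Every interval has Δρ > 0: the column is stably stratified throughout.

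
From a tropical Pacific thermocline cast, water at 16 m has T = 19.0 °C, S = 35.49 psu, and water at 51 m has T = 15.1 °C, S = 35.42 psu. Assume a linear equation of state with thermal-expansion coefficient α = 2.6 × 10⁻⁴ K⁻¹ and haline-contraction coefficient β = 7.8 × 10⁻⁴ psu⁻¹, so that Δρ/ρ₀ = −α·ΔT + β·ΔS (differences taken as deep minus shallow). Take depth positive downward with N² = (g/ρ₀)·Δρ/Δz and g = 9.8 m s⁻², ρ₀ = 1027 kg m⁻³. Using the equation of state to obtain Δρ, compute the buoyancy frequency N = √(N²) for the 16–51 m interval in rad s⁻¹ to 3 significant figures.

ΔT = -3.9 K, ΔS = -0.07 psu (deep − shallow).
Δρ/ρ₀ = −αΔT + βΔS = 1.014 × 10⁻³ − 5.46 × 10⁻⁵ = 9.594 × 10⁻⁴, so Δρ ≈ 0.9853 kg m⁻³.
N² = (g/ρ₀)·Δρ/Δz = g·(Δρ/ρ₀)/Δz = 9.8 × 9.594 × 10⁻⁴ / 35 = 2.6863 × 10⁻⁴ s⁻².
N = √(2.6863 × 10⁻⁴) = 0.016390 rad s⁻¹ ≈ 0.0164 rad s⁻¹.

0.0164 rad s⁻¹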